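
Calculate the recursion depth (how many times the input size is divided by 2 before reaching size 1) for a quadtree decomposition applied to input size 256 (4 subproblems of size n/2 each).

For divide and conquer with division factor 2:

Problem sizes at each level:
Level 0: 256
Level 1: 128
Level 2: 64
Level 3: 32
Level 4: 16
Level 5: 8
Level 6: 4
Level 7: 2
Level 8: 1

The root is level 0 and the size-1 base case is level 8 (the tree spans levels 0 through 8, i.e. 9 levels counting the root), so the depth is the number of divisions: log_2(256) = 8

The recursion tree depth is log_2(256) = 8. At each level, the problem size is divided by 2, so it takes 8 divisions to reduce to a base case of size 1. The algorithm makes 4 recursive calls at each level.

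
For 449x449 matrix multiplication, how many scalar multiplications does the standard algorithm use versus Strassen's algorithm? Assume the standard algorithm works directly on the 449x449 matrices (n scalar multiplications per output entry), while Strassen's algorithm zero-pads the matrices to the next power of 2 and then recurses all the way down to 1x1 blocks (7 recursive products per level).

Matrix multiplication for 449x449 matrices:

Strassen's algorithm requires power-of-2 dimensions. Pad 449x449 to 512x512 (next power of 2).

Standard algorithm: 449^3 = 90518849 multiplications
Strassen's algorithm: 7^(log2(512)) = 7^9 = 40353607 multiplications
Savings: 90518849 - 40353607 = 50165242 multiplications

Standard: 90518849 multiplications (449^3). Strassen: 40353607 multiplications (7^9, after padding to 512x512). Strassen reduces 8 recursive multiplications to 7 at each level.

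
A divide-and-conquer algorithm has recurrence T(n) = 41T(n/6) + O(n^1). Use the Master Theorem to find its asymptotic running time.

Master Theorem for T(n) = 41T(n/6) + O(n^1):

a = 41, b = 6, c = 1
log_b(a) = log_6(41) = 2.0726

Case 1: c = 1 < log_6(41) = 2.0726
T(n) = O(n^(log_6 41))

For T(n) = 41T(n/6) + O(n^1): log_6(41) = 2.0726. This is Case 1 of the Master Theorem (c < log_b(a), work dominated by leaves), giving O(n^(log_6 41)).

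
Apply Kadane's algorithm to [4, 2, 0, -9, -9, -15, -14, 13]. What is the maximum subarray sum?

Using Kadane's algorithm on [4, 2, 0, -9, -9, -15, -14, 13]:

Scanning through the array:
Position 1 (value 2): max_ending_here = 6, max_so_far = 6
Position 2 (value 0): max_ending_here = 6, max_so_far = 6
Position 3 (value -9): max_ending_here = -3, max_so_far = 6
Position 4 (value -9): max_ending_here = -9, max_so_far = 6
Position 5 (value -15): max_ending_here = -15, max_so_far = 6
Position 6 (value -14): max_ending_here = -14, max_so_far = 6
Position 7 (value 13): max_ending_here = 13, max_so_far = 13

Maximum subarray: [13]
Maximum sum: 13

The maximum subarray is [13] with sum 13. This subarray runs from index 7 to index 7.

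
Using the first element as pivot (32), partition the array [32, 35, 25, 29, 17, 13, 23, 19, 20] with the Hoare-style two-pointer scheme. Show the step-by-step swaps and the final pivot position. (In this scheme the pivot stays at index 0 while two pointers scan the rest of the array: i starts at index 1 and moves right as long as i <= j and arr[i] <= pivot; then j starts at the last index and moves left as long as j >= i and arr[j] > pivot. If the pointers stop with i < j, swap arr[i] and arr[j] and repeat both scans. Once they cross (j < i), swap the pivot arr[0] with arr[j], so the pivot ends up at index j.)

Hoare-style two-pointer partition with pivot = 32:

Initial array: [32, 35, 25, 29, 17, 13, 23, 19, 20]

Pointers start at i = 1, j = 8.
i stops at index 1 (arr[1]=35 > 32), j stops at index 8 (arr[8]=20 <= 32): swap arr[1] and arr[8], array becomes [32, 20, 25, 29, 17, 13, 23, 19, 35]
i ends at 8, j ends at 7: the pointers have crossed (j < i), so scanning stops.

Swap pivot arr[0] with arr[7] to place pivot at position 7: [19, 20, 25, 29, 17, 13, 23, 32, 35]
Pivot position: 7

After partitioning with pivot 32, the array becomes [19, 20, 25, 29, 17, 13, 23, 32, 35]. The pivot is placed at index 7. All elements to the left of the pivot are <= 32, and all elements to the right are > 32.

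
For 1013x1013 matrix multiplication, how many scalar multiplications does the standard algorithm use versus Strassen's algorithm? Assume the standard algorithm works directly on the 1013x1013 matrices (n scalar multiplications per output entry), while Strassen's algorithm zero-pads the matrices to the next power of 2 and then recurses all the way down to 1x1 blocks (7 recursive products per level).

Matrix multiplication for 1013x1013 matrices:

Strassen's algorithm requires power-of-2 dimensions. Pad 1013x1013 to 1024x1024 (next power of 2).

Standard algorithm: 1013^3 = 1039509197 multiplications
Strassen's algorithm: 7^(log2(1024)) = 7^10 = 282475249 multiplications
Savings: 1039509197 - 282475249 = 757033948 multiplications

Standard: 1039509197 multiplications (1013^3). Strassen: 282475249 multiplications (7^10, after padding to 1024x1024). Strassen reduces 8 recursive multiplications to 7 at each level.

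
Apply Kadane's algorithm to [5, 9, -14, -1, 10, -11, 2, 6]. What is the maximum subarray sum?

Using Kadane's algorithm on [5, 9, -14, -1, 10, -11, 2, 6]:

Scanning through the array:
Position 1 (value 9): max_ending_here = 14, max_so_far = 14
Position 2 (value -14): max_ending_here = 0, max_so_far = 14
Position 3 (value -1): max_ending_here = -1, max_so_far = 14
Position 4 (value 10): max_ending_here = 10, max_so_far = 14
Position 5 (value -11): max_ending_here = -1, max_so_far = 14
Position 6 (value 2): max_ending_here = 2, max_so_far = 14
Position 7 (value 6): max_ending_here = 8, max_so_far = 14

Maximum subarray: [5, 9]
Maximum sum: 14

The maximum subarray is [5, 9] with sum 14. This subarray runs from index 0 to index 1.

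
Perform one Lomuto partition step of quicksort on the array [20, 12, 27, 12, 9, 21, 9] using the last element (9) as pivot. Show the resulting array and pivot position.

Lomuto partition with pivot = 9:

Initial array: [20, 12, 27, 12, 9, 21, 9]

arr[0]=20 > 9: no swap
arr[1]=12 > 9: no swap
arr[2]=27 > 9: no swap
arr[3]=12 > 9: no swap
arr[4]=9 <= 9: swap with position 0, array becomes [9, 12, 27, 12, 20, 21, 9]
arr[5]=21 > 9: no swap

Place pivot at position 1: [9, 9, 27, 12, 20, 21, 12]
Pivot position: 1

After partitioning with pivot 9, the array becomes [9, 9, 27, 12, 20, 21, 12]. The pivot is placed at index 1. All elements to the left of the pivot are <= 9, and all elements to the right are > 9.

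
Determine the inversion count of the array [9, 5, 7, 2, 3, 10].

Finding inversions in [9, 5, 7, 2, 3, 10]:

(0, 1): arr[0]=9 > arr[1]=5
(0, 2): arr[0]=9 > arr[2]=7
(0, 3): arr[0]=9 > arr[3]=2
(0, 4): arr[0]=9 > arr[4]=3
(1, 3): arr[1]=5 > arr[3]=2
(1, 4): arr[1]=5 > arr[4]=3
(2, 3): arr[2]=7 > arr[3]=2
(2, 4): arr[2]=7 > arr[4]=3

Total inversions: 8

The array has 8 inversion(s): (0,1), (0,2), (0,3), (0,4), (1,3), (1,4), (2,3), (2,4). Each pair (i,j) satisfies i < j and arr[i] > arr[j].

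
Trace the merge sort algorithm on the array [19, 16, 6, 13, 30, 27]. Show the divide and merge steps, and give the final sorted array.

Merge sort trace:

Split: [19, 16, 6, 13, 30, 27] -> [19, 16, 6] and [13, 30, 27]
  Split: [19, 16, 6] -> [19] and [16, 6]
    Split: [16, 6] -> [16] and [6]
    Merge: [16] + [6] -> [6, 16]
  Merge: [19] + [6, 16] -> [6, 16, 19]
  Split: [13, 30, 27] -> [13] and [30, 27]
    Split: [30, 27] -> [30] and [27]
    Merge: [30] + [27] -> [27, 30]
  Merge: [13] + [27, 30] -> [13, 27, 30]
Merge: [6, 16, 19] + [13, 27, 30] -> [6, 13, 16, 19, 27, 30]

Final sorted array: [6, 13, 16, 19, 27, 30]

The merge sort proceeds by recursively splitting the array and merging sorted halves.
After all merges, the sorted array is [6, 13, 16, 19, 27, 30].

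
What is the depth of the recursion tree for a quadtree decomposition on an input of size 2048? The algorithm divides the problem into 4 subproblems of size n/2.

For divide and conquer with division factor 2:

Problem sizes at each level:
Level 0: 2048
Level 1: 1024
Level 2: 512
Level 3: 256
Level 4: 128
Level 5: 64
Level 6: 32
Level 7: 16
Level 8: 8
Level 9: 4
Level 10: 2
Level 11: 1

The root is level 0 and the size-1 base case is level 11 (the tree spans levels 0 through 11, i.e. 12 levels counting the root), so the depth is the number of divisions: log_2(2048) = 11

The recursion tree depth is log_2(2048) = 11. At each level, the problem size is divided by 2, so it takes 11 divisions to reduce to a base case of size 1. The algorithm makes 4 recursive calls at each level.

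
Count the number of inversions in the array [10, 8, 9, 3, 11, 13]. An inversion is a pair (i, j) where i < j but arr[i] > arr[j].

Finding inversions in [10, 8, 9, 3, 11, 13]:

(0, 1): arr[0]=10 > arr[1]=8
(0, 2): arr[0]=10 > arr[2]=9
(0, 3): arr[0]=10 > arr[3]=3
(1, 3): arr[1]=8 > arr[3]=3
(2, 3): arr[2]=9 > arr[3]=3

Total inversions: 5

The array has 5 inversion(s): (0,1), (0,2), (0,3), (1,3), (2,3). Each pair (i,j) satisfies i < j and arr[i] > arr[j].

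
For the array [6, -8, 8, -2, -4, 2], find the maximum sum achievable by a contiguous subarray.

Using Kadane's algorithm on [6, -8, 8, -2, -4, 2]:

Scanning through the array:
Position 1 (value -8): max_ending_here = -2, max_so_far = 6
Position 2 (value 8): max_ending_here = 8, max_so_far = 8
Position 3 (value -2): max_ending_here = 6, max_so_far = 8
Position 4 (value -4): max_ending_here = 2, max_so_far = 8
Position 5 (value 2): max_ending_here = 4, max_so_far = 8

Maximum subarray: [8]
Maximum sum: 8

The maximum subarray is [8] with sum 8. This subarray runs from index 2 to index 2.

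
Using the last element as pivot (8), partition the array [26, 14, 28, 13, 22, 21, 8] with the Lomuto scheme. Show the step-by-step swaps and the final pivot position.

Lomuto partition with pivot = 8:

Initial array: [26, 14, 28, 13, 22, 21, 8]

arr[0]=26 > 8: no swap
arr[1]=14 > 8: no swap
arr[2]=28 > 8: no swap
arr[3]=13 > 8: no swap
arr[4]=22 > 8: no swap
arr[5]=21 > 8: no swap

Place pivot at position 0: [8, 14, 28, 13, 22, 21, 26]
Pivot position: 0

After partitioning with pivot 8, the array becomes [8, 14, 28, 13, 22, 21, 26]. The pivot is placed at index 0. All elements to the left of the pivot are <= 8, and all elements to the right are > 8.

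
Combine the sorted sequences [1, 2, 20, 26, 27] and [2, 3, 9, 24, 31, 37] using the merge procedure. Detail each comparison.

Merging process:

Compare 1 vs 2: take 1 from left. Merged: [1]
Compare 2 vs 2: take 2 from left. Merged: [1, 2]
Compare 20 vs 2: take 2 from right. Merged: [1, 2, 2]
Compare 20 vs 3: take 3 from right. Merged: [1, 2, 2, 3]
Compare 20 vs 9: take 9 from right. Merged: [1, 2, 2, 3, 9]
Compare 20 vs 24: take 20 from left. Merged: [1, 2, 2, 3, 9, 20]
Compare 26 vs 24: take 24 from right. Merged: [1, 2, 2, 3, 9, 20, 24]
Compare 26 vs 31: take 26 from left. Merged: [1, 2, 2, 3, 9, 20, 24, 26]
Compare 27 vs 31: take 27 from left. Merged: [1, 2, 2, 3, 9, 20, 24, 26, 27]
Append remaining from right: [31, 37]. Merged: [1, 2, 2, 3, 9, 20, 24, 26, 27, 31, 37]

Final merged array: [1, 2, 2, 3, 9, 20, 24, 26, 27, 31, 37]
Total comparisons: 9

The merged array is [1, 2, 2, 3, 9, 20, 24, 26, 27, 31, 37], requiring 9 comparisons. The merge step runs in O(n) time where n is the total number of elements.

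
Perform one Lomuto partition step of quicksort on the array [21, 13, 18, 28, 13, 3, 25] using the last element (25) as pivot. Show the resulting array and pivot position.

Lomuto partition with pivot = 25:

Initial array: [21, 13, 18, 28, 13, 3, 25]

arr[0]=21 <= 25: swap with position 0, array becomes [21, 13, 18, 28, 13, 3, 25]
arr[1]=13 <= 25: swap with position 1, array becomes [21, 13, 18, 28, 13, 3, 25]
arr[2]=18 <= 25: swap with position 2, array becomes [21, 13, 18, 28, 13, 3, 25]
arr[3]=28 > 25: no swap
arr[4]=13 <= 25: swap with position 3, array becomes [21, 13, 18, 13, 28, 3, 25]
arr[5]=3 <= 25: swap with position 4, array becomes [21, 13, 18, 13, 3, 28, 25]

Place pivot at position 5: [21, 13, 18, 13, 3, 25, 28]
Pivot position: 5

After partitioning with pivot 25, the array becomes [21, 13, 18, 13, 3, 25, 28]. The pivot is placed at index 5. All elements to the left of the pivot are <= 25, and all elements to the right are > 25.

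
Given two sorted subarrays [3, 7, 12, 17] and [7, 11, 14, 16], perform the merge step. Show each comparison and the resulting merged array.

Merging process:

Compare 3 vs 7: take 3 from left. Merged: [3]
Compare 7 vs 7: take 7 from left. Merged: [3, 7]
Compare 12 vs 7: take 7 from right. Merged: [3, 7, 7]
Compare 12 vs 11: take 11 from right. Merged: [3, 7, 7, 11]
Compare 12 vs 14: take 12 from left. Merged: [3, 7, 7, 11, 12]
Compare 17 vs 14: take 14 from right. Merged: [3, 7, 7, 11, 12, 14]
Compare 17 vs 16: take 16 from right. Merged: [3, 7, 7, 11, 12, 14, 16]
Append remaining from left: [17]. Merged: [3, 7, 7, 11, 12, 14, 16, 17]

Final merged array: [3, 7, 7, 11, 12, 14, 16, 17]
Total comparisons: 7

The merged array is [3, 7, 7, 11, 12, 14, 16, 17], requiring 7 comparisons. The merge step runs in O(n) time where n is the total number of elements.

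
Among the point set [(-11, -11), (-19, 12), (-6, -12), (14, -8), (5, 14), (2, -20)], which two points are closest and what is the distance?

Computing all pairwise distances among 6 points:

d((-11, -11), (-19, 12)) = 24.3516
d((-11, -11), (-6, -12)) = 5.099 <-- minimum
d((-11, -11), (14, -8)) = 25.1794
d((-11, -11), (5, 14)) = 29.6816
d((-11, -11), (2, -20)) = 15.8114
d((-19, 12), (-6, -12)) = 27.2947
d((-19, 12), (14, -8)) = 38.5876
d((-19, 12), (5, 14)) = 24.0832
d((-19, 12), (2, -20)) = 38.2753
d((-6, -12), (14, -8)) = 20.3961
d((-6, -12), (5, 14)) = 28.2312
d((-6, -12), (2, -20)) = 11.3137
d((14, -8), (5, 14)) = 23.7697
d((14, -8), (2, -20)) = 16.9706
d((5, 14), (2, -20)) = 34.1321

Closest pair: (-11, -11) and (-6, -12) with distance 5.099

The closest pair is (-11, -11) and (-6, -12) with Euclidean distance 5.099. For 6 points, brute-force pairwise comparison is shown above. For large n, the divide-and-conquer algorithm (sort by x, recurse on halves, check the dividing strip) achieves O(n log n).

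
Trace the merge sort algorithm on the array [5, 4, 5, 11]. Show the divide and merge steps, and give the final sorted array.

Merge sort trace:

Split: [5, 4, 5, 11] -> [5, 4] and [5, 11]
  Split: [5, 4] -> [5] and [4]
  Merge: [5] + [4] -> [4, 5]
  Split: [5, 11] -> [5] and [11]
  Merge: [5] + [11] -> [5, 11]
Merge: [4, 5] + [5, 11] -> [4, 5, 5, 11]

Final sorted array: [4, 5, 5, 11]

The merge sort proceeds by recursively splitting the array and merging sorted halves.
After all merges, the sorted array is [4, 5, 5, 11].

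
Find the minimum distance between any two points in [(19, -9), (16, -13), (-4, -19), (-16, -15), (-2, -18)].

Computing all pairwise distances among 5 points:

d((19, -9), (16, -13)) = 5.0
d((19, -9), (-4, -19)) = 25.0799
d((19, -9), (-16, -15)) = 35.5106
d((19, -9), (-2, -18)) = 22.8473
d((16, -13), (-4, -19)) = 20.8806
d((16, -13), (-16, -15)) = 32.0624
d((16, -13), (-2, -18)) = 18.6815
d((-4, -19), (-16, -15)) = 12.6491
d((-4, -19), (-2, -18)) = 2.2361 <-- minimum
d((-16, -15), (-2, -18)) = 14.3178

Closest pair: (-4, -19) and (-2, -18) with distance 2.2361

The closest pair is (-4, -19) and (-2, -18) with Euclidean distance 2.2361. For 5 points, brute-force pairwise comparison is shown above. For large n, the divide-and-conquer algorithm (sort by x, recurse on halves, check the dividing strip) achieves O(n log n).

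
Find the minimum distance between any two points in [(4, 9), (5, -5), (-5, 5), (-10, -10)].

Computing all pairwise distances among 4 points:

d((4, 9), (5, -5)) = 14.0357
d((4, 9), (-5, 5)) = 9.8489 <-- minimum
d((4, 9), (-10, -10)) = 23.6008
d((5, -5), (-5, 5)) = 14.1421
d((5, -5), (-10, -10)) = 15.8114
d((-5, 5), (-10, -10)) = 15.8114

Closest pair: (4, 9) and (-5, 5) with distance 9.8489

The closest pair is (4, 9) and (-5, 5) with Euclidean distance 9.8489. For 4 points, brute-force pairwise comparison is shown above. For large n, the divide-and-conquer algorithm (sort by x, recurse on halves, check the dividing strip) achieves O(n log n).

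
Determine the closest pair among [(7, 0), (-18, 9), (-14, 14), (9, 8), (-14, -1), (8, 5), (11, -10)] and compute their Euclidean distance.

Computing all pairwise distances among 7 points:

d((7, 0), (-18, 9)) = 26.5707
d((7, 0), (-14, 14)) = 25.2389
d((7, 0), (9, 8)) = 8.2462
d((7, 0), (-14, -1)) = 21.0238
d((7, 0), (8, 5)) = 5.099
d((7, 0), (11, -10)) = 10.7703
d((-18, 9), (-14, 14)) = 6.4031
d((-18, 9), (9, 8)) = 27.0185
d((-18, 9), (-14, -1)) = 10.7703
d((-18, 9), (8, 5)) = 26.3059
d((-18, 9), (11, -10)) = 34.6699
d((-14, 14), (9, 8)) = 23.7697
d((-14, 14), (-14, -1)) = 15.0
d((-14, 14), (8, 5)) = 23.7697
d((-14, 14), (11, -10)) = 34.6554
d((9, 8), (-14, -1)) = 24.6982
d((9, 8), (8, 5)) = 3.1623 <-- minimum
d((9, 8), (11, -10)) = 18.1108
d((-14, -1), (8, 5)) = 22.8035
d((-14, -1), (11, -10)) = 26.5707
d((8, 5), (11, -10)) = 15.2971

Closest pair: (9, 8) and (8, 5) with distance 3.1623

The closest pair is (9, 8) and (8, 5) with Euclidean distance 3.1623. For 7 points, brute-force pairwise comparison is shown above. For large n, the divide-and-conquer algorithm (sort by x, recurse on halves, check the dividing strip) achieves O(n log n).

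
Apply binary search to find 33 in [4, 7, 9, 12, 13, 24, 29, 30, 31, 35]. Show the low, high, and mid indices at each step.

Binary search for 33 in [4, 7, 9, 12, 13, 24, 29, 30, 31, 35]:

lo=0, hi=9, mid=4, arr[mid]=13 -> 13 < 33, search right half
lo=5, hi=9, mid=7, arr[mid]=30 -> 30 < 33, search right half
lo=8, hi=9, mid=8, arr[mid]=31 -> 31 < 33, search right half
lo=9, hi=9, mid=9, arr[mid]=35 -> 35 > 33, search left half
lo=9 > hi=8, target 33 not found

Binary search determines that 33 is not in the array after 4 comparisons. The search space was exhausted without finding the target.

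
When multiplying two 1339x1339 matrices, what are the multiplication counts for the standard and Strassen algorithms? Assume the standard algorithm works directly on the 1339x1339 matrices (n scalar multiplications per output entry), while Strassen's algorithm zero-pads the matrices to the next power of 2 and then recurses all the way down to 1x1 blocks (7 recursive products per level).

Matrix multiplication for 1339x1339 matrices:

Strassen's algorithm requires power-of-2 dimensions. Pad 1339x1339 to 2048x2048 (next power of 2).

Standard algorithm: 1339^3 = 2400721219 multiplications
Strassen's algorithm: 7^(log2(2048)) = 7^11 = 1977326743 multiplications
Savings: 2400721219 - 1977326743 = 423394476 multiplications

Standard: 2400721219 multiplications (1339^3). Strassen: 1977326743 multiplications (7^11, after padding to 2048x2048). Strassen reduces 8 recursive multiplications to 7 at each level.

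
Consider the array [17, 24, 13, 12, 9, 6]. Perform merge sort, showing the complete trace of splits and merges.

Merge sort trace:

Split: [17, 24, 13, 12, 9, 6] -> [17, 24, 13] and [12, 9, 6]
  Split: [17, 24, 13] -> [17] and [24, 13]
    Split: [24, 13] -> [24] and [13]
    Merge: [24] + [13] -> [13, 24]
  Merge: [17] + [13, 24] -> [13, 17, 24]
  Split: [12, 9, 6] -> [12] and [9, 6]
    Split: [9, 6] -> [9] and [6]
    Merge: [9] + [6] -> [6, 9]
  Merge: [12] + [6, 9] -> [6, 9, 12]
Merge: [13, 17, 24] + [6, 9, 12] -> [6, 9, 12, 13, 17, 24]

Final sorted array: [6, 9, 12, 13, 17, 24]

The merge sort proceeds by recursively splitting the array and merging sorted halves.
After all merges, the sorted array is [6, 9, 12, 13, 17, 24].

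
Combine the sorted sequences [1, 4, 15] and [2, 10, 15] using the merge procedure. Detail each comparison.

Merging process:

Compare 1 vs 2: take 1 from left. Merged: [1]
Compare 4 vs 2: take 2 from right. Merged: [1, 2]
Compare 4 vs 10: take 4 from left. Merged: [1, 2, 4]
Compare 15 vs 10: take 10 from right. Merged: [1, 2, 4, 10]
Compare 15 vs 15: take 15 from left. Merged: [1, 2, 4, 10, 15]
Append remaining from right: [15]. Merged: [1, 2, 4, 10, 15, 15]

Final merged array: [1, 2, 4, 10, 15, 15]
Total comparisons: 5

The merged array is [1, 2, 4, 10, 15, 15], requiring 5 comparisons. The merge step runs in O(n) time where n is the total number of elements.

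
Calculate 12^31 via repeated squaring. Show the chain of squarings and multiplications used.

Computing 12^31 by squaring (build up from 12^1; each line after the first costs one multiplication):

12^1 = 12
12^2 = (12^1)^2 = 12^2 = 144
12^3 = 12 * 12^2 = 12 * 144 = 1728
12^6 = (12^3)^2 = 1728^2 = 2985984
12^7 = 12 * 12^6 = 12 * 2985984 = 35831808
12^14 = (12^7)^2 = 35831808^2 = 1283918464548864
12^15 = 12 * 12^14 = 12 * 1283918464548864 = 15407021574586368
12^30 = (12^15)^2 = 15407021574586368^2 = 237376313799769806328950291431424
12^31 = 12 * 12^30 = 12 * 237376313799769806328950291431424 = 2848515765597237675947403497177088

Result: 2848515765597237675947403497177088
Multiplications needed: 8 (8 lines after 12^1)

12^31 = 2848515765597237675947403497177088. Using exponentiation by squaring, this requires 8 multiplications. The key idea: if the exponent is even, square the half-power; if odd, multiply by the base once.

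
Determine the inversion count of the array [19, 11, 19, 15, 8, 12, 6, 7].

Finding inversions in [19, 11, 19, 15, 8, 12, 6, 7]:

(0, 1): arr[0]=19 > arr[1]=11
(0, 3): arr[0]=19 > arr[3]=15
(0, 4): arr[0]=19 > arr[4]=8
(0, 5): arr[0]=19 > arr[5]=12
(0, 6): arr[0]=19 > arr[6]=6
(0, 7): arr[0]=19 > arr[7]=7
(1, 4): arr[1]=11 > arr[4]=8
(1, 6): arr[1]=11 > arr[6]=6
(1, 7): arr[1]=11 > arr[7]=7
(2, 3): arr[2]=19 > arr[3]=15
(2, 4): arr[2]=19 > arr[4]=8
(2, 5): arr[2]=19 > arr[5]=12
(2, 6): arr[2]=19 > arr[6]=6
(2, 7): arr[2]=19 > arr[7]=7
(3, 4): arr[3]=15 > arr[4]=8
(3, 5): arr[3]=15 > arr[5]=12
(3, 6): arr[3]=15 > arr[6]=6
(3, 7): arr[3]=15 > arr[7]=7
(4, 6): arr[4]=8 > arr[6]=6
(4, 7): arr[4]=8 > arr[7]=7
(5, 6): arr[5]=12 > arr[6]=6
(5, 7): arr[5]=12 > arr[7]=7

Total inversions: 22

The array has 22 inversion(s): (0,1), (0,3), (0,4), (0,5), (0,6), (0,7), (1,4), (1,6), (1,7), (2,3), (2,4), (2,5), (2,6), (2,7), (3,4), (3,5), (3,6), (3,7), (4,6), (4,7), (5,6), (5,7). Each pair (i,j) satisfies i < j and arr[i] > arr[j].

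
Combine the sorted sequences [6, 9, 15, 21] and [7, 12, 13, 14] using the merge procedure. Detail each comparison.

Merging process:

Compare 6 vs 7: take 6 from left. Merged: [6]
Compare 9 vs 7: take 7 from right. Merged: [6, 7]
Compare 9 vs 12: take 9 from left. Merged: [6, 7, 9]
Compare 15 vs 12: take 12 from right. Merged: [6, 7, 9, 12]
Compare 15 vs 13: take 13 from right. Merged: [6, 7, 9, 12, 13]
Compare 15 vs 14: take 14 from right. Merged: [6, 7, 9, 12, 13, 14]
Append remaining from left: [15, 21]. Merged: [6, 7, 9, 12, 13, 14, 15, 21]

Final merged array: [6, 7, 9, 12, 13, 14, 15, 21]
Total comparisons: 6

The merged array is [6, 7, 9, 12, 13, 14, 15, 21], requiring 6 comparisons. The merge step runs in O(n) time where n is the total number of elements.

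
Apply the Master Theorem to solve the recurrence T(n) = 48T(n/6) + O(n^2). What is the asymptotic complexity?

Master Theorem for T(n) = 48T(n/6) + O(n^2):

a = 48, b = 6, c = 2
log_b(a) = log_6(48) = 2.1606

Case 1: c = 2 < log_6(48) = 2.1606
T(n) = O(n^(log_6 48))

For T(n) = 48T(n/6) + O(n^2): log_6(48) = 2.1606. This is Case 1 of the Master Theorem (c < log_b(a), work dominated by leaves), giving O(n^(log_6 48)).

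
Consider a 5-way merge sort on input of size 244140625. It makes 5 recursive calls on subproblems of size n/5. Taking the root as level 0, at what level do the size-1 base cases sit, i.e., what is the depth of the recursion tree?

For divide and conquer with division factor 5:

Problem sizes at each level:
Level 0: 244140625
Level 1: 48828125
Level 2: 9765625
Level 3: 1953125
Level 4: 390625
Level 5: 78125
Level 6: 15625
Level 7: 3125
Level 8: 625
Level 9: 125
Level 10: 25
Level 11: 5
Level 12: 1

The root is level 0 and the size-1 base case is level 12 (the tree spans levels 0 through 12, i.e. 13 levels counting the root), so the depth is the number of divisions: log_5(244140625) = 12

The recursion tree depth is log_5(244140625) = 12. At each level, the problem size is divided by 5, so it takes 12 divisions to reduce to a base case of size 1. The algorithm makes 5 recursive calls at each level.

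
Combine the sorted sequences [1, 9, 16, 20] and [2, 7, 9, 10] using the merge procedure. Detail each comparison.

Merging process:

Compare 1 vs 2: take 1 from left. Merged: [1]
Compare 9 vs 2: take 2 from right. Merged: [1, 2]
Compare 9 vs 7: take 7 from right. Merged: [1, 2, 7]
Compare 9 vs 9: take 9 from left. Merged: [1, 2, 7, 9]
Compare 16 vs 9: take 9 from right. Merged: [1, 2, 7, 9, 9]
Compare 16 vs 10: take 10 from right. Merged: [1, 2, 7, 9, 9, 10]
Append remaining from left: [16, 20]. Merged: [1, 2, 7, 9, 9, 10, 16, 20]

Final merged array: [1, 2, 7, 9, 9, 10, 16, 20]
Total comparisons: 6

The merged array is [1, 2, 7, 9, 9, 10, 16, 20], requiring 6 comparisons. The merge step runs in O(n) time where n is the total number of elements.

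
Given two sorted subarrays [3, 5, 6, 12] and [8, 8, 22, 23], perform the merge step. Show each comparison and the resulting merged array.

Merging process:

Compare 3 vs 8: take 3 from left. Merged: [3]
Compare 5 vs 8: take 5 from left. Merged: [3, 5]
Compare 6 vs 8: take 6 from left. Merged: [3, 5, 6]
Compare 12 vs 8: take 8 from right. Merged: [3, 5, 6, 8]
Compare 12 vs 8: take 8 from right. Merged: [3, 5, 6, 8, 8]
Compare 12 vs 22: take 12 from left. Merged: [3, 5, 6, 8, 8, 12]
Append remaining from right: [22, 23]. Merged: [3, 5, 6, 8, 8, 12, 22, 23]

Final merged array: [3, 5, 6, 8, 8, 12, 22, 23]
Total comparisons: 6

The merged array is [3, 5, 6, 8, 8, 12, 22, 23], requiring 6 comparisons. The merge step runs in O(n) time where n is the total number of elements.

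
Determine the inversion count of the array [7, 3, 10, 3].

Finding inversions in [7, 3, 10, 3]:

(0, 1): arr[0]=7 > arr[1]=3
(0, 3): arr[0]=7 > arr[3]=3
(2, 3): arr[2]=10 > arr[3]=3

Total inversions: 3

The array has 3 inversion(s): (0,1), (0,3), (2,3). Each pair (i,j) satisfies i < j and arr[i] > arr[j].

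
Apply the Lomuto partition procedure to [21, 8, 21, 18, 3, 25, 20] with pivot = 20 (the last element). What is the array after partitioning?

Lomuto partition with pivot = 20:

Initial array: [21, 8, 21, 18, 3, 25, 20]

arr[0]=21 > 20: no swap
arr[1]=8 <= 20: swap with position 0, array becomes [8, 21, 21, 18, 3, 25, 20]
arr[2]=21 > 20: no swap
arr[3]=18 <= 20: swap with position 1, array becomes [8, 18, 21, 21, 3, 25, 20]
arr[4]=3 <= 20: swap with position 2, array becomes [8, 18, 3, 21, 21, 25, 20]
arr[5]=25 > 20: no swap

Place pivot at position 3: [8, 18, 3, 20, 21, 25, 21]
Pivot position: 3

After partitioning with pivot 20, the array becomes [8, 18, 3, 20, 21, 25, 21]. The pivot is placed at index 3. All elements to the left of the pivot are <= 20, and all elements to the right are > 20.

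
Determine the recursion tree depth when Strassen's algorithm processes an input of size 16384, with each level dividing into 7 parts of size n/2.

For divide and conquer with division factor 2:

Problem sizes at each level:
Level 0: 16384
Level 1: 8192
Level 2: 4096
Level 3: 2048
Level 4: 1024
Level 5: 512
Level 6: 256
Level 7: 128
Level 8: 64
Level 9: 32
Level 10: 16
Level 11: 8
Level 12: 4
Level 13: 2
Level 14: 1

The root is level 0 and the size-1 base case is level 14 (the tree spans levels 0 through 14, i.e. 15 levels counting the root), so the depth is the number of divisions: log_2(16384) = 14

The recursion tree depth is log_2(16384) = 14. At each level, the problem size is divided by 2, so it takes 14 divisions to reduce to a base case of size 1. The algorithm makes 7 recursive calls at each level.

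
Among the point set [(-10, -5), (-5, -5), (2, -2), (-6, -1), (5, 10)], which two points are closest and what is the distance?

Computing all pairwise distances among 5 points:

d((-10, -5), (-5, -5)) = 5.0
d((-10, -5), (2, -2)) = 12.3693
d((-10, -5), (-6, -1)) = 5.6569
d((-10, -5), (5, 10)) = 21.2132
d((-5, -5), (2, -2)) = 7.6158
d((-5, -5), (-6, -1)) = 4.1231 <-- minimum
d((-5, -5), (5, 10)) = 18.0278
d((2, -2), (-6, -1)) = 8.0623
d((2, -2), (5, 10)) = 12.3693
d((-6, -1), (5, 10)) = 15.5563

Closest pair: (-5, -5) and (-6, -1) with distance 4.1231

The closest pair is (-5, -5) and (-6, -1) with Euclidean distance 4.1231. For 5 points, brute-force pairwise comparison is shown above. For large n, the divide-and-conquer algorithm (sort by x, recurse on halves, check the dividing strip) achieves O(n log n).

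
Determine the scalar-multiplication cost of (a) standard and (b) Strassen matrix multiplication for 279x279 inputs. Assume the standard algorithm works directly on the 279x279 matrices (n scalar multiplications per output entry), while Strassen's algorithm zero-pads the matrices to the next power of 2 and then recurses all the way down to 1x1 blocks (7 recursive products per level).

Matrix multiplication for 279x279 matrices:

Strassen's algorithm requires power-of-2 dimensions. Pad 279x279 to 512x512 (next power of 2).

Standard algorithm: 279^3 = 21717639 multiplications
Strassen's algorithm: 7^(log2(512)) = 7^9 = 40353607 multiplications
Difference: 21717639 - 40353607 = -18635968 (Strassen uses MORE here due to padding overhead — for small or just-over-power-of-2 n, padding can outweigh the per-level savings)

Standard: 21717639 multiplications (279^3). Strassen: 40353607 multiplications (7^9, after padding to 512x512). Strassen reduces 8 recursive multiplications to 7 at each level.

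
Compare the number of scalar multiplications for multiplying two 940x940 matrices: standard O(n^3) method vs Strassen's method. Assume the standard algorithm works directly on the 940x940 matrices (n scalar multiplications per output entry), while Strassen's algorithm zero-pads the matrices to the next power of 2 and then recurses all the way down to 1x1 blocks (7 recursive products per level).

Matrix multiplication for 940x940 matrices:

Strassen's algorithm requires power-of-2 dimensions. Pad 940x940 to 1024x1024 (next power of 2).

Standard algorithm: 940^3 = 830584000 multiplications
Strassen's algorithm: 7^(log2(1024)) = 7^10 = 282475249 multiplications
Savings: 830584000 - 282475249 = 548108751 multiplications

Standard: 830584000 multiplications (940^3). Strassen: 282475249 multiplications (7^10, after padding to 1024x1024). Strassen reduces 8 recursive multiplications to 7 at each level.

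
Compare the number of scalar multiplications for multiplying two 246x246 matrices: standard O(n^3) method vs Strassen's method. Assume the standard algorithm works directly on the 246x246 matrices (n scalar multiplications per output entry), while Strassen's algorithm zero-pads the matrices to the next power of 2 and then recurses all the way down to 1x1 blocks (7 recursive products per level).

Matrix multiplication for 246x246 matrices:

Strassen's algorithm requires power-of-2 dimensions. Pad 246x246 to 256x256 (next power of 2).

Standard algorithm: 246^3 = 14886936 multiplications
Strassen's algorithm: 7^(log2(256)) = 7^8 = 5764801 multiplications
Savings: 14886936 - 5764801 = 9122135 multiplications

Standard: 14886936 multiplications (246^3). Strassen: 5764801 multiplications (7^8, after padding to 256x256). Strassen reduces 8 recursive multiplications to 7 at each level.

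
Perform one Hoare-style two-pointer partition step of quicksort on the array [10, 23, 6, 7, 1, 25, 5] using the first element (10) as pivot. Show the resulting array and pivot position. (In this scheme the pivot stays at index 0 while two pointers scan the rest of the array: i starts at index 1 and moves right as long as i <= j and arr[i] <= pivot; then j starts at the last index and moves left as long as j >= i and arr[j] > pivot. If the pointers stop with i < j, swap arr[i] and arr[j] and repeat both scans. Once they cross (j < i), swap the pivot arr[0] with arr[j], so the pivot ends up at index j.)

Hoare-style two-pointer partition with pivot = 10:

Initial array: [10, 23, 6, 7, 1, 25, 5]

Pointers start at i = 1, j = 6.
i stops at index 1 (arr[1]=23 > 10), j stops at index 6 (arr[6]=5 <= 10): swap arr[1] and arr[6], array becomes [10, 5, 6, 7, 1, 25, 23]
i ends at 5, j ends at 4: the pointers have crossed (j < i), so scanning stops.

Swap pivot arr[0] with arr[4] to place pivot at position 4: [1, 5, 6, 7, 10, 25, 23]
Pivot position: 4

After partitioning with pivot 10, the array becomes [1, 5, 6, 7, 10, 25, 23]. The pivot is placed at index 4. All elements to the left of the pivot are <= 10, and all elements to the right are > 10.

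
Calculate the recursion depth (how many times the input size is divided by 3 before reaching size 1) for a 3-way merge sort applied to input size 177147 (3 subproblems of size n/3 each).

For divide and conquer with division factor 3:

Problem sizes at each level:
Level 0: 177147
Level 1: 59049
Level 2: 19683
Level 3: 6561
Level 4: 2187
Level 5: 729
Level 6: 243
Level 7: 81
Level 8: 27
Level 9: 9
Level 10: 3
Level 11: 1

The root is level 0 and the size-1 base case is level 11 (the tree spans levels 0 through 11, i.e. 12 levels counting the root), so the depth is the number of divisions: log_3(177147) = 11

The recursion tree depth is log_3(177147) = 11. At each level, the problem size is divided by 3, so it takes 11 divisions to reduce to a base case of size 1. The algorithm makes 3 recursive calls at each level.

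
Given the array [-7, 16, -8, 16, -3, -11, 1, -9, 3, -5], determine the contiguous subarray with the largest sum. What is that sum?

Using Kadane's algorithm on [-7, 16, -8, 16, -3, -11, 1, -9, 3, -5]:

Scanning through the array:
Position 1 (value 16): max_ending_here = 16, max_so_far = 16
Position 2 (value -8): max_ending_here = 8, max_so_far = 16
Position 3 (value 16): max_ending_here = 24, max_so_far = 24
Position 4 (value -3): max_ending_here = 21, max_so_far = 24
Position 5 (value -11): max_ending_here = 10, max_so_far = 24
Position 6 (value 1): max_ending_here = 11, max_so_far = 24
Position 7 (value -9): max_ending_here = 2, max_so_far = 24
Position 8 (value 3): max_ending_here = 5, max_so_far = 24
Position 9 (value -5): max_ending_here = 0, max_so_far = 24

Maximum subarray: [16, -8, 16]
Maximum sum: 24

The maximum subarray is [16, -8, 16] with sum 24. This subarray runs from index 1 to index 3.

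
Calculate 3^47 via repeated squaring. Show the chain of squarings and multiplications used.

Computing 3^47 by squaring (build up from 3^1; each line after the first costs one multiplication):

3^1 = 3
3^2 = (3^1)^2 = 3^2 = 9
3^4 = (3^2)^2 = 9^2 = 81
3^5 = 3 * 3^4 = 3 * 81 = 243
3^10 = (3^5)^2 = 243^2 = 59049
3^11 = 3 * 3^10 = 3 * 59049 = 177147
3^22 = (3^11)^2 = 177147^2 = 31381059609
3^23 = 3 * 3^22 = 3 * 31381059609 = 94143178827
3^46 = (3^23)^2 = 94143178827^2 = 8862938119652501095929
3^47 = 3 * 3^46 = 3 * 8862938119652501095929 = 26588814358957503287787

Result: 26588814358957503287787
Multiplications needed: 9 (9 lines after 3^1)

3^47 = 26588814358957503287787. Using exponentiation by squaring, this requires 9 multiplications. The key idea: if the exponent is even, square the half-power; if odd, multiply by the base once.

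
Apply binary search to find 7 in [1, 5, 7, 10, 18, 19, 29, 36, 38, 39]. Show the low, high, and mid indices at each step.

Binary search for 7 in [1, 5, 7, 10, 18, 19, 29, 36, 38, 39]:

lo=0, hi=9, mid=4, arr[mid]=18 -> 18 > 7, search left half
lo=0, hi=3, mid=1, arr[mid]=5 -> 5 < 7, search right half
lo=2, hi=3, mid=2, arr[mid]=7 -> Found target at index 2!

Binary search finds 7 at index 2 after 3 comparisons. The search repeatedly halves the search space by comparing with the middle element.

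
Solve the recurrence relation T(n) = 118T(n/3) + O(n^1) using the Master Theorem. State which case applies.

Master Theorem for T(n) = 118T(n/3) + O(n^1):

a = 118, b = 3, c = 1
log_b(a) = log_3(118) = 4.3425

Case 1: c = 1 < log_3(118) = 4.3425
T(n) = O(n^(log_3 118))

For T(n) = 118T(n/3) + O(n^1): log_3(118) = 4.3425. This is Case 1 of the Master Theorem (c < log_b(a), work dominated by leaves), giving O(n^(log_3 118)).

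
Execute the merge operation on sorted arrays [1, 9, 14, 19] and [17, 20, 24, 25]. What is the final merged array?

Merging process:

Compare 1 vs 17: take 1 from left. Merged: [1]
Compare 9 vs 17: take 9 from left. Merged: [1, 9]
Compare 14 vs 17: take 14 from left. Merged: [1, 9, 14]
Compare 19 vs 17: take 17 from right. Merged: [1, 9, 14, 17]
Compare 19 vs 20: take 19 from left. Merged: [1, 9, 14, 17, 19]
Append remaining from right: [20, 24, 25]. Merged: [1, 9, 14, 17, 19, 20, 24, 25]

Final merged array: [1, 9, 14, 17, 19, 20, 24, 25]
Total comparisons: 5

The merged array is [1, 9, 14, 17, 19, 20, 24, 25], requiring 5 comparisons. The merge step runs in O(n) time where n is the total number of elements.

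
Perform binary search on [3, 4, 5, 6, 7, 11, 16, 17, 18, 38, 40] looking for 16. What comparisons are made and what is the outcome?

Binary search for 16 in [3, 4, 5, 6, 7, 11, 16, 17, 18, 38, 40]:

lo=0, hi=10, mid=5, arr[mid]=11 -> 11 < 16, search right half
lo=6, hi=10, mid=8, arr[mid]=18 -> 18 > 16, search left half
lo=6, hi=7, mid=6, arr[mid]=16 -> Found target at index 6!

Binary search finds 16 at index 6 after 3 comparisons. The search repeatedly halves the search space by comparing with the middle element.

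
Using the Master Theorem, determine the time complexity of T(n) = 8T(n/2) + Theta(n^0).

Master Theorem for T(n) = 8T(n/2) + O(n^0):

a = 8, b = 2, c = 0
log_b(a) = log_2(8) = 3.0000

Case 1: c = 0 < log_2(8) = 3.0000
T(n) = O(n^(log_2 8)) = O(n^3)

For T(n) = 8T(n/2) + O(n^0): log_2(8) = 3.0000. This is Case 1 of the Master Theorem (c < log_b(a), work dominated by leaves), giving O(n^3).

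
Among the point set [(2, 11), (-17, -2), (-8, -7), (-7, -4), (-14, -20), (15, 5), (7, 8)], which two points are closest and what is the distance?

Computing all pairwise distances among 7 points:

d((2, 11), (-17, -2)) = 23.0217
d((2, 11), (-8, -7)) = 20.5913
d((2, 11), (-7, -4)) = 17.4929
d((2, 11), (-14, -20)) = 34.8855
d((2, 11), (15, 5)) = 14.3178
d((2, 11), (7, 8)) = 5.831
d((-17, -2), (-8, -7)) = 10.2956
d((-17, -2), (-7, -4)) = 10.198
d((-17, -2), (-14, -20)) = 18.2483
d((-17, -2), (15, 5)) = 32.7567
d((-17, -2), (7, 8)) = 26.0
d((-8, -7), (-7, -4)) = 3.1623 <-- minimum
d((-8, -7), (-14, -20)) = 14.3178
d((-8, -7), (15, 5)) = 25.9422
d((-8, -7), (7, 8)) = 21.2132
d((-7, -4), (-14, -20)) = 17.4642
d((-7, -4), (15, 5)) = 23.7697
d((-7, -4), (7, 8)) = 18.4391
d((-14, -20), (15, 5)) = 38.2884
d((-14, -20), (7, 8)) = 35.0
d((15, 5), (7, 8)) = 8.544

Closest pair: (-8, -7) and (-7, -4) with distance 3.1623

The closest pair is (-8, -7) and (-7, -4) with Euclidean distance 3.1623. For 7 points, brute-force pairwise comparison is shown above. For large n, the divide-and-conquer algorithm (sort by x, recurse on halves, check the dividing strip) achieves O(n log n).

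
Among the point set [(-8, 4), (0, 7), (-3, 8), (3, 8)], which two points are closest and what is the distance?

Computing all pairwise distances among 4 points:

d((-8, 4), (0, 7)) = 8.544
d((-8, 4), (-3, 8)) = 6.4031
d((-8, 4), (3, 8)) = 11.7047
d((0, 7), (-3, 8)) = 3.1623 <-- minimum
d((0, 7), (3, 8)) = 3.1623 <-- minimum
d((-3, 8), (3, 8)) = 6.0

Minimum distance: 3.1623 (tie among 2 pairs: (0, 7) and (-3, 8); (0, 7) and (3, 8))

The minimum Euclidean distance is 3.1623. There is a tie: 2 pairs achieve this minimum — (0, 7) and (-3, 8); (0, 7) and (3, 8). Any of these is a valid closest pair. For 4 points, brute-force pairwise comparison is shown above. For large n, the divide-and-conquer algorithm (sort by x, recurse on halves, check the dividing strip) achieves O(n log n).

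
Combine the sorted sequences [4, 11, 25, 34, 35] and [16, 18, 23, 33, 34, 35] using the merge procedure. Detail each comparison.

Merging process:

Compare 4 vs 16: take 4 from left. Merged: [4]
Compare 11 vs 16: take 11 from left. Merged: [4, 11]
Compare 25 vs 16: take 16 from right. Merged: [4, 11, 16]
Compare 25 vs 18: take 18 from right. Merged: [4, 11, 16, 18]
Compare 25 vs 23: take 23 from right. Merged: [4, 11, 16, 18, 23]
Compare 25 vs 33: take 25 from left. Merged: [4, 11, 16, 18, 23, 25]
Compare 34 vs 33: take 33 from right. Merged: [4, 11, 16, 18, 23, 25, 33]
Compare 34 vs 34: take 34 from left. Merged: [4, 11, 16, 18, 23, 25, 33, 34]
Compare 35 vs 34: take 34 from right. Merged: [4, 11, 16, 18, 23, 25, 33, 34, 34]
Compare 35 vs 35: take 35 from left. Merged: [4, 11, 16, 18, 23, 25, 33, 34, 34, 35]
Append remaining from right: [35]. Merged: [4, 11, 16, 18, 23, 25, 33, 34, 34, 35, 35]

Final merged array: [4, 11, 16, 18, 23, 25, 33, 34, 34, 35, 35]
Total comparisons: 10

The merged array is [4, 11, 16, 18, 23, 25, 33, 34, 34, 35, 35], requiring 10 comparisons. The merge step runs in O(n) time where n is the total number of elements.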